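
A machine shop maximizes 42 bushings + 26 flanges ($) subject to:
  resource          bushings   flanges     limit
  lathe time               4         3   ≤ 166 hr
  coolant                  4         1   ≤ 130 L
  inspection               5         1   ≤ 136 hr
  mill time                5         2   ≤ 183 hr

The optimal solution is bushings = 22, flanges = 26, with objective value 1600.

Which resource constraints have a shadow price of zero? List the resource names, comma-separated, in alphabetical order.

coolant, mill time

lathe time: 166/166 (binding)
coolant: 114/130 (slack 16)
inspection: 136/136 (binding)
mill time: 162/183 (slack 21)
By complementary slackness, a constraint with positive slack has shadow price 0 → coolant, mill time.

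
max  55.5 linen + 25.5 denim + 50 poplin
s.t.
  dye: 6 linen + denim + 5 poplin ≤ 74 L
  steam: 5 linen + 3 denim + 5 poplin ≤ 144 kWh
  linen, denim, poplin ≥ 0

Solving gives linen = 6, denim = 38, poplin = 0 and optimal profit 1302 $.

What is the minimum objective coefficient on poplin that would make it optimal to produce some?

At the optimum: dye uses 74 of 74 (binding); steam uses 144 of 144 (binding).
Dual feasibility on the basic columns requires 6·y_dye + 5·y_steam = 55.5, 1·y_dye + 3·y_steam = 25.5.
This yields shadow prices y_dye = 3, y_steam = 7.5.
poplin enters the basis when its profit ≥ yᵀa₃ = 3·5 + 7.5·5 = 52.5.

52.5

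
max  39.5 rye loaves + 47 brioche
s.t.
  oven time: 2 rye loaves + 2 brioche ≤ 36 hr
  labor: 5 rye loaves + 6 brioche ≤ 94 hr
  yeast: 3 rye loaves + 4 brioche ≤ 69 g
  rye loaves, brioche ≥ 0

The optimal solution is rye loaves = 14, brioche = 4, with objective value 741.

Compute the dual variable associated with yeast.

0

Check each constraint at x*: oven time 36/36 (tight); labor 94/94 (tight); yeast 58/69 (slack 11).
Slack constraints have shadow price 0 (complementary slackness).
From A_Bᵀ y = c: 2·y_oven time + 5·y_labor = 39.5; 2·y_oven time + 6·y_labor = 47.
→ y_oven time = 1 and y_labor = 7.5.
Shadow price of yeast = 0.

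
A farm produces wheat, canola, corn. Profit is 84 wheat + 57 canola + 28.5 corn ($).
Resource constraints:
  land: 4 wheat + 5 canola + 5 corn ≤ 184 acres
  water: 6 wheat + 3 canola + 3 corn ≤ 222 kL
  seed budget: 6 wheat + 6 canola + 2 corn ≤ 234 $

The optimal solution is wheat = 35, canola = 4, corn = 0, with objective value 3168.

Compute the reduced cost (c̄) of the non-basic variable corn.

Binding: water and seed budget. Non-binding: land (24 unused).
Since land is not tight, its dual is 0.
Dual feasibility on the basic columns requires 6·y_water + 6·y_seed budget = 84, 3·y_water + 6·y_seed budget = 57.
This yields shadow prices y_water = 9, y_seed budget = 5.
Reduced cost of corn: c₃ − yᵀa₃ = 28.5 − (9·3 + 5·2) = 28.5 − 37 = -8.5.

-8.5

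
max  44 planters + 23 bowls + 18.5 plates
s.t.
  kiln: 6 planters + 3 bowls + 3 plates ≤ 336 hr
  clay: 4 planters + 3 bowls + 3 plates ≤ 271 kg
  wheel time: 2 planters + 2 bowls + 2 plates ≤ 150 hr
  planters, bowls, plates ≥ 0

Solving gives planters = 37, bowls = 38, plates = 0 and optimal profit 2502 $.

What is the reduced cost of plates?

-4.5

Binding: kiln and wheel time. Non-binding: clay (9 unused).
Slack constraints have shadow price 0 (complementary slackness).
From A_Bᵀ y = c: 6·y_kiln + 2·y_wheel time = 44; 3·y_kiln + 2·y_wheel time = 23.
Solving: y_kiln = 7, y_wheel time = 1.
Reduced cost of plates: c₃ − yᵀa₃ = 18.5 − (7·3 + 1·2) = 18.5 − 23 = -4.5.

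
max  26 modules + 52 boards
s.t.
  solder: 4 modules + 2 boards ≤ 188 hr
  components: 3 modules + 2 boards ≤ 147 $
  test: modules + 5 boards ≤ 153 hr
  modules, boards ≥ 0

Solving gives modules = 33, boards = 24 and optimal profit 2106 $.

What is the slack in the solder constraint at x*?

solder used = 4·33 + 2·24 = 180; slack = 188 − 180 = 8.

8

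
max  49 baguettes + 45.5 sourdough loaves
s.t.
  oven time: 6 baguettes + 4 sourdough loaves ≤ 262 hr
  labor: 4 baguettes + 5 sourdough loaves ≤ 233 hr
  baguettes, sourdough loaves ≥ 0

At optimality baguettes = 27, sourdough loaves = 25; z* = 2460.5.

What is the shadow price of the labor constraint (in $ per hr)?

Check each constraint at x*: oven time 262/262 (tight); labor 233/233 (tight).
Dual feasibility on the basic columns requires 6·y_oven time + 4·y_labor = 49, 4·y_oven time + 5·y_labor = 45.5.
This yields shadow prices y_oven time = 4.5, y_labor = 5.5.
Shadow price of labor = 5.5.

5.5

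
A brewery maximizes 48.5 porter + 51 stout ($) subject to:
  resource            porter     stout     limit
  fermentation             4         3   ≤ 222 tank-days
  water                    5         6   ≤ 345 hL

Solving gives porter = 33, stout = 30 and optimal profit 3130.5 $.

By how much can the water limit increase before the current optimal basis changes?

Binding constraints: fermentation, water. The basis is B = [[4,3],[5,6]] with det 9.
Per unit increase in water, x* moves by d = (-0.3333, 0.4444).
The basis stays optimal until porter reaches 0; allowable increase = 99 hL.

99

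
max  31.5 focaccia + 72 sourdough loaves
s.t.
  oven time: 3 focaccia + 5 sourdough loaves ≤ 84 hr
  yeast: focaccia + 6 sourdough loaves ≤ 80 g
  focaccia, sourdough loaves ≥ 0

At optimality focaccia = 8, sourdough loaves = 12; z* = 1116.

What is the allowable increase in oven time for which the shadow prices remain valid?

156

Binding constraints: oven time, yeast. The basis is B = [[3,5],[1,6]] with det 13.
Per unit increase in oven time, x* moves by d = (0.4615, -0.0769).
The basis stays optimal until sourdough loaves reaches 0; allowable increase = 156 hr.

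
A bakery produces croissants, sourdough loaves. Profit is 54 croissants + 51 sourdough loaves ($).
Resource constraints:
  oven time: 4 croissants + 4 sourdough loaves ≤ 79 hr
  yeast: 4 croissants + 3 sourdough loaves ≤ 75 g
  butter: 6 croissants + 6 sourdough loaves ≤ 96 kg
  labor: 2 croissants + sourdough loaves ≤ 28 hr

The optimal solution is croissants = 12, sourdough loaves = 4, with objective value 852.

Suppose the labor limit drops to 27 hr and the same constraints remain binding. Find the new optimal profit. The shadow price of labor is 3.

Δb = -1, so new z* = 852 + (3)·(-1) = 852 − 3 = 849.

849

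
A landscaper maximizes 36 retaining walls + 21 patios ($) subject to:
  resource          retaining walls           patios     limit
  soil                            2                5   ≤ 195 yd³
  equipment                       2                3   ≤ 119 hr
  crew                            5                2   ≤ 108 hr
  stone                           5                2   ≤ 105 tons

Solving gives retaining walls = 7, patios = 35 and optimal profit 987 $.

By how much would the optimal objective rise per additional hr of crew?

At the optimum: soil uses 189 of 195 (slack = 6); equipment uses 119 of 119 (binding); crew uses 105 of 108 (slack = 3); stone uses 105 of 105 (binding).
By complementary slackness, y = 0 for the non-binding constraints.
The binding rows give the dual system: 2·y_equipment + 5·y_stone = 36 and 3·y_equipment + 2·y_stone = 21.
Solving: y_equipment = 3, y_stone = 6.
Shadow price of crew = 0.

0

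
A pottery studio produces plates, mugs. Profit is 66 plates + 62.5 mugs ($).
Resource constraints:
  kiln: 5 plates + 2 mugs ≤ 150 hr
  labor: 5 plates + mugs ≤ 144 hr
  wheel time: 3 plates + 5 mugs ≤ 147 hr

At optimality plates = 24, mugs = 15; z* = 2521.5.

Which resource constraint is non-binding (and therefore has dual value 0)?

kiln: 150/150 (binding)
labor: 135/144 (slack 9)
wheel time: 147/147 (binding)
By complementary slackness, a constraint with positive slack has shadow price 0 → labor.

labor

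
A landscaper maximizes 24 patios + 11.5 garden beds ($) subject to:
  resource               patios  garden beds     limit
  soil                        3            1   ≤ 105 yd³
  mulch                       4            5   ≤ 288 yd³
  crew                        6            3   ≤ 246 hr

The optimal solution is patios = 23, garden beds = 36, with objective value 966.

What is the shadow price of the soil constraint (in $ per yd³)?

1

Check each constraint at x*: soil 105/105 (tight); mulch 272/288 (slack 16); crew 246/246 (tight).
Since mulch is not tight, its dual is 0.
Dual feasibility on the basic columns requires 3·y_soil + 6·y_crew = 24, 1·y_soil + 3·y_crew = 11.5.
Solving: y_soil = 1, y_crew = 3.5.
Shadow price of soil = 1.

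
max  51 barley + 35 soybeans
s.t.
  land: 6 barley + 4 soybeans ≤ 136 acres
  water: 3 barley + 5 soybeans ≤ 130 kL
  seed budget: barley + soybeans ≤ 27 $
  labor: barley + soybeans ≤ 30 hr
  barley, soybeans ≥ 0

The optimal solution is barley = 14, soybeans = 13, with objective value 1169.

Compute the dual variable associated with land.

Binding: land and seed budget. Non-binding: water (23 unused), labor (3 unused).
By complementary slackness, y = 0 for the non-binding constraints.
The binding rows give the dual system: 6·y_land + 1·y_seed budget = 51 and 4·y_land + 1·y_seed budget = 35.
This yields shadow prices y_land = 8, y_seed budget = 3.
Shadow price of land = 8.

8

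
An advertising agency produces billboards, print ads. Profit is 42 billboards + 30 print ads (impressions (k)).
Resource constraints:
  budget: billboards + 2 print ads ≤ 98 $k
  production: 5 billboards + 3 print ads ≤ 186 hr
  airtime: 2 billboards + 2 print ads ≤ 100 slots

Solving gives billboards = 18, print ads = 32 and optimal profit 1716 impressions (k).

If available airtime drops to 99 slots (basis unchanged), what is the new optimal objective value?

1710

Check each constraint at x*: budget 82/98 (slack 16); production 186/186 (tight); airtime 100/100 (tight).
Slack constraints have shadow price 0 (complementary slackness).
From A_Bᵀ y = c: 5·y_production + 2·y_airtime = 42; 3·y_production + 2·y_airtime = 30.
Solving: y_production = 6, y_airtime = 6.
Δz = y_airtime·Δb = 6 × (-1) = -6, so new z* = 1716 − 6 = 1710.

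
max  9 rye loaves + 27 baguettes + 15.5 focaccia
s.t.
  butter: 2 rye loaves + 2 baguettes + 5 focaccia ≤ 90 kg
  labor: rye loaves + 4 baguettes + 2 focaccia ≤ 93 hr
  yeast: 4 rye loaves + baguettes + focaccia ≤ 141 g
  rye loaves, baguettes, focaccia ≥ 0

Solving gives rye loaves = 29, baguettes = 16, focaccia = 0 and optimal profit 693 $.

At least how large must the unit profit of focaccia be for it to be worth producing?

19.5

Check each constraint at x*: butter 90/90 (tight); labor 93/93 (tight); yeast 132/141 (slack 9).
Since yeast is not tight, its dual is 0.
Dual feasibility on the basic columns requires 2·y_butter + 1·y_labor = 9, 2·y_butter + 4·y_labor = 27.
Solving: y_butter = 1.5, y_labor = 6.
focaccia enters the basis when its profit ≥ yᵀa₃ = 1.5·5 + 6·2 = 19.5.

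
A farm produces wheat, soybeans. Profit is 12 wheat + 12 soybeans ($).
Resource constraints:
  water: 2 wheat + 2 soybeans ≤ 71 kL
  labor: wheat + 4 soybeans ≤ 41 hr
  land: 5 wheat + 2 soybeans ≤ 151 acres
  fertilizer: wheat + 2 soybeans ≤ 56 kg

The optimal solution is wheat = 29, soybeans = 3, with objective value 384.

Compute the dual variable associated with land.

Binding: labor and land. Non-binding: water (7 unused), fertilizer (21 unused).
Slack constraints have shadow price 0 (complementary slackness).
From A_Bᵀ y = c: 1·y_labor + 5·y_land = 12; 4·y_labor + 2·y_land = 12.
→ y_labor = 2 and y_land = 2.
Shadow price of land = 2.

2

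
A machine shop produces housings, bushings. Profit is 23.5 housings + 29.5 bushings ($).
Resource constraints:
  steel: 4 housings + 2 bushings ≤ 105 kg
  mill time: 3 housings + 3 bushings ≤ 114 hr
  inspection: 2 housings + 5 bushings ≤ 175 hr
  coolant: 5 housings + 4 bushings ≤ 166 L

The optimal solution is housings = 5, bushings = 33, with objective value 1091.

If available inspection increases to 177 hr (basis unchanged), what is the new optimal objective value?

At the optimum: steel uses 86 of 105 (slack = 19); mill time uses 114 of 114 (binding); inspection uses 175 of 175 (binding); coolant uses 157 of 166 (slack = 9).
Slack constraints have shadow price 0 (complementary slackness).
The binding rows give the dual system: 3·y_mill time + 2·y_inspection = 23.5 and 3·y_mill time + 5·y_inspection = 29.5.
This yields shadow prices y_mill time = 6.5, y_inspection = 2.
Δz = y_inspection·Δb = 2 × (2) = 4, so new z* = 1091 + 4 = 1095.

1095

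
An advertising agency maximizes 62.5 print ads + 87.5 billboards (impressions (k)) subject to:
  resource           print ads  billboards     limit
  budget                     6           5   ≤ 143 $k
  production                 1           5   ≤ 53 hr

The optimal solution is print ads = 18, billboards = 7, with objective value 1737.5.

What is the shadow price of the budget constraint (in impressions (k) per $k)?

9

Check each constraint at x*: budget 143/143 (tight); production 53/53 (tight).
The binding rows give the dual system: 6·y_budget + 1·y_production = 62.5 and 5·y_budget + 5·y_production = 87.5.
Solving: y_budget = 9, y_production = 8.5.
Shadow price of budget = 9.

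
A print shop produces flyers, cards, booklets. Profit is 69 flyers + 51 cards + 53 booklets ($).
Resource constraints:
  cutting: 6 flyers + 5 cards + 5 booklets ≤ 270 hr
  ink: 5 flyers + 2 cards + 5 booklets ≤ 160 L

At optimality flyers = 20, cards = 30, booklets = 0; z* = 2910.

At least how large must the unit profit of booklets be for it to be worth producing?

60

Both cutting and ink are binding at x*.
From A_Bᵀ y = c: 6·y_cutting + 5·y_ink = 69; 5·y_cutting + 2·y_ink = 51.
This yields shadow prices y_cutting = 9, y_ink = 3.
booklets enters the basis when its profit ≥ yᵀa₃ = 9·5 + 3·5 = 60.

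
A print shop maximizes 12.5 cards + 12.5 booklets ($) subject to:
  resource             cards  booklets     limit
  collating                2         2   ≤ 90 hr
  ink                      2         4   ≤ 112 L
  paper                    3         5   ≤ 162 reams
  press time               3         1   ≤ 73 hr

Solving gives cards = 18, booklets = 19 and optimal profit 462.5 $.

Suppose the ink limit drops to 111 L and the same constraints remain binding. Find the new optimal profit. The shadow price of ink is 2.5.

460

Δb = -1, so new z* = 462.5 + (2.5)·(-1) = 462.5 − 2.5 = 460.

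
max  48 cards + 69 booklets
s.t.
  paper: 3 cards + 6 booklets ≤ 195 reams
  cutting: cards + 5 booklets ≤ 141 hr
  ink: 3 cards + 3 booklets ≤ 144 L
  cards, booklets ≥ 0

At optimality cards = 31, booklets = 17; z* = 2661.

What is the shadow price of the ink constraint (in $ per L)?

Binding: paper and ink. Non-binding: cutting (25 unused).
Since cutting is not tight, its dual is 0.
Dual feasibility on the basic columns requires 3·y_paper + 3·y_ink = 48, 6·y_paper + 3·y_ink = 69.
→ y_paper = 7 and y_ink = 9.
Shadow price of ink = 9.

9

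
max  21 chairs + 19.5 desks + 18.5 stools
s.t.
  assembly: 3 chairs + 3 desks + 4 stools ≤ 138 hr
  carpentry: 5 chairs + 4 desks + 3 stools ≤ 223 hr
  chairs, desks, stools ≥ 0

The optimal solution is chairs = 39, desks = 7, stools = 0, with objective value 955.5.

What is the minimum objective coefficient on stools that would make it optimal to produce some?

At the optimum: assembly uses 138 of 138 (binding); carpentry uses 223 of 223 (binding).
From A_Bᵀ y = c: 3·y_assembly + 5·y_carpentry = 21; 3·y_assembly + 4·y_carpentry = 19.5.
This yields shadow prices y_assembly = 4.5, y_carpentry = 1.5.
stools enters the basis when its profit ≥ yᵀa₃ = 4.5·4 + 1.5·3 = 22.5.

22.5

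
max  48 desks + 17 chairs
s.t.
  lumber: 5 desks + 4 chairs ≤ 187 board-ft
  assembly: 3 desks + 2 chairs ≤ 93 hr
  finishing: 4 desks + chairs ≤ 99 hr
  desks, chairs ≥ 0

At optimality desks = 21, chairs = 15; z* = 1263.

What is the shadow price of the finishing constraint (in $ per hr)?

9

At the optimum: lumber uses 165 of 187 (slack = 22); assembly uses 93 of 93 (binding); finishing uses 99 of 99 (binding).
Since lumber is not tight, its dual is 0.
From A_Bᵀ y = c: 3·y_assembly + 4·y_finishing = 48; 2·y_assembly + 1·y_finishing = 17.
→ y_assembly = 4 and y_finishing = 9.
Shadow price of finishing = 9.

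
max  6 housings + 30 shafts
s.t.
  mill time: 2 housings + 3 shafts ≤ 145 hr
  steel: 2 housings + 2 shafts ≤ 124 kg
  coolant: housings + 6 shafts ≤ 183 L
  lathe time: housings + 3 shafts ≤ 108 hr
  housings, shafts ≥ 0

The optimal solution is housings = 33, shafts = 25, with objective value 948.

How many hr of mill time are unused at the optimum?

mill time used = 2·33 + 3·25 = 141; slack = 145 − 141 = 4.

4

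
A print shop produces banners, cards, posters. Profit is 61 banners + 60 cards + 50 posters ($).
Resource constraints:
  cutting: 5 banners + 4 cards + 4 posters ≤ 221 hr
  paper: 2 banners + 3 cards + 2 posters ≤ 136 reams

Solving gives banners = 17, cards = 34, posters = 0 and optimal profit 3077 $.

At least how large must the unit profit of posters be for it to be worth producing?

At the optimum: cutting uses 221 of 221 (binding); paper uses 136 of 136 (binding).
Dual feasibility on the basic columns requires 5·y_cutting + 2·y_paper = 61, 4·y_cutting + 3·y_paper = 60.
→ y_cutting = 9 and y_paper = 8.
posters enters the basis when its profit ≥ yᵀa₃ = 9·4 + 8·2 = 52.

52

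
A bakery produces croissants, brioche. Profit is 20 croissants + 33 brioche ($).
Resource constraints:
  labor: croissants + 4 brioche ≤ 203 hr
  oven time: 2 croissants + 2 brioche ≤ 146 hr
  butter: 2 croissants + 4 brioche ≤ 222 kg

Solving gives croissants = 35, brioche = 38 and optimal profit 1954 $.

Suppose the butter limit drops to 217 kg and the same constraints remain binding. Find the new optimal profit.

Check each constraint at x*: labor 187/203 (slack 16); oven time 146/146 (tight); butter 222/222 (tight).
Slack constraints have shadow price 0 (complementary slackness).
From A_Bᵀ y = c: 2·y_oven time + 2·y_butter = 20; 2·y_oven time + 4·y_butter = 33.
This yields shadow prices y_oven time = 3.5, y_butter = 6.5.
Δz = y_butter·Δb = 6.5 × (-5) = -32.5, so new z* = 1954 − 32.5 = 1921.5.

1921.5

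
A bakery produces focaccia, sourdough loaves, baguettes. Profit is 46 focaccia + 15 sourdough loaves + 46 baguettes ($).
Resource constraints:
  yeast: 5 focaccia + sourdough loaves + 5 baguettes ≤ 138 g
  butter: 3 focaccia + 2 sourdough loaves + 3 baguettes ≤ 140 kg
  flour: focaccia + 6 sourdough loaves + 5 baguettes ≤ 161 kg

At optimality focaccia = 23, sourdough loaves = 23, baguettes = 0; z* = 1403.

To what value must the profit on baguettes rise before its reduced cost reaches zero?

50

Binding: yeast and flour. Non-binding: butter (25 unused).
Since butter is not tight, its dual is 0.
From A_Bᵀ y = c: 5·y_yeast + 1·y_flour = 46; 1·y_yeast + 6·y_flour = 15.
→ y_yeast = 9 and y_flour = 1.
baguettes enters the basis when its profit ≥ yᵀa₃ = 9·5 + 1·5 = 50.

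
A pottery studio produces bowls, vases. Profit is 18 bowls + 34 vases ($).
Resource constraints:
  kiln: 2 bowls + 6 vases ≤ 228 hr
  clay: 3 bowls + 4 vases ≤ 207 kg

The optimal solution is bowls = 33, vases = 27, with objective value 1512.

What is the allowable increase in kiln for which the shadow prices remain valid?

82.5

Binding constraints: kiln, clay. The basis is B = [[2,6],[3,4]] with det -10.
Per unit increase in kiln, x* moves by d = (-0.4, 0.3).
The basis stays optimal until bowls reaches 0; allowable increase = 82.5 hr.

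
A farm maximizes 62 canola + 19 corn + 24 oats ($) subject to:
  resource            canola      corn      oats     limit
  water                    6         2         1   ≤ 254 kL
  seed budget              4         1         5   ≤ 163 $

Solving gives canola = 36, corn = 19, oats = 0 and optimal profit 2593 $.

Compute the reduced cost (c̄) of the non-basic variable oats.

-8

Both water and seed budget are binding at x*.
The binding rows give the dual system: 6·y_water + 4·y_seed budget = 62 and 2·y_water + 1·y_seed budget = 19.
Solving: y_water = 7, y_seed budget = 5.
Reduced cost of oats: c₃ − yᵀa₃ = 24 − (7·1 + 5·5) = 24 − 32 = -8.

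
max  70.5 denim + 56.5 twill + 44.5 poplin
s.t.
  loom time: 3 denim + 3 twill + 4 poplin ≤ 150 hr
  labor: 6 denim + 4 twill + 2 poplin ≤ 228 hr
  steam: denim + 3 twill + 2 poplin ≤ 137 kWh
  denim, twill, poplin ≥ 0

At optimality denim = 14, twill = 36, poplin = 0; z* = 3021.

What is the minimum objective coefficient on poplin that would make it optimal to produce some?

52

Check each constraint at x*: loom time 150/150 (tight); labor 228/228 (tight); steam 122/137 (slack 15).
By complementary slackness, y = 0 for the non-binding constraint.
Dual feasibility on the basic columns requires 3·y_loom time + 6·y_labor = 70.5, 3·y_loom time + 4·y_labor = 56.5.
This yields shadow prices y_loom time = 9.5, y_labor = 7.
poplin enters the basis when its profit ≥ yᵀa₃ = 9.5·4 + 7·2 = 52.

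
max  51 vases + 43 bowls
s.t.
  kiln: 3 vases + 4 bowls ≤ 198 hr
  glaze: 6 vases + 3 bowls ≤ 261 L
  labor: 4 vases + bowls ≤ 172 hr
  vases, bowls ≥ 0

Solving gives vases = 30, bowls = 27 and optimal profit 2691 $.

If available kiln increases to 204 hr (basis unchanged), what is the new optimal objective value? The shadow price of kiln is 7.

2733

Δb = 6, so new z* = 2691 + (7)·(6) = 2691 + 42 = 2733.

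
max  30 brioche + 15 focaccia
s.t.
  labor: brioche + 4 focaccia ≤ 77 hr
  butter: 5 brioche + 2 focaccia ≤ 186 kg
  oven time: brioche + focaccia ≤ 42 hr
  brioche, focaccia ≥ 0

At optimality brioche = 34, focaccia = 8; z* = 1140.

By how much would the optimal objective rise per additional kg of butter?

5

Binding: butter and oven time. Non-binding: labor (11 unused).
By complementary slackness, y = 0 for the non-binding constraint.
The binding rows give the dual system: 5·y_butter + 1·y_oven time = 30 and 2·y_butter + 1·y_oven time = 15.
This yields shadow prices y_butter = 5, y_oven time = 5.
Shadow price of butter = 5.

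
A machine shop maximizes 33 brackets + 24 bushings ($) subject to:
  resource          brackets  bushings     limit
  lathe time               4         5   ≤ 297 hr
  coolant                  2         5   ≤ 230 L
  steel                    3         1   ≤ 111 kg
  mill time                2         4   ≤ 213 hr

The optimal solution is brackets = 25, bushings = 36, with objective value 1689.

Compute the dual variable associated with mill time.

0

Binding: coolant and steel. Non-binding: lathe time (17 unused), mill time (19 unused).
Slack constraints have shadow price 0 (complementary slackness).
The binding rows give the dual system: 2·y_coolant + 3·y_steel = 33 and 5·y_coolant + 1·y_steel = 24.
Solving: y_coolant = 3, y_steel = 9.
Shadow price of mill time = 0.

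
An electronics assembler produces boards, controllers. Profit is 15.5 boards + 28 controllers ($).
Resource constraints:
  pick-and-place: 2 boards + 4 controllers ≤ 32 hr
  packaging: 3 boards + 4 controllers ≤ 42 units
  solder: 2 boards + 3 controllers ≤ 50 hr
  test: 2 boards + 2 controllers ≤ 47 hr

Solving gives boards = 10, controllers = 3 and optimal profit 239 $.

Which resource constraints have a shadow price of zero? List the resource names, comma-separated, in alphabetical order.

pick-and-place: 32/32 (binding)
packaging: 42/42 (binding)
solder: 29/50 (slack 21)
test: 26/47 (slack 21)
By complementary slackness, a constraint with positive slack has shadow price 0 → solder, test.

solder, test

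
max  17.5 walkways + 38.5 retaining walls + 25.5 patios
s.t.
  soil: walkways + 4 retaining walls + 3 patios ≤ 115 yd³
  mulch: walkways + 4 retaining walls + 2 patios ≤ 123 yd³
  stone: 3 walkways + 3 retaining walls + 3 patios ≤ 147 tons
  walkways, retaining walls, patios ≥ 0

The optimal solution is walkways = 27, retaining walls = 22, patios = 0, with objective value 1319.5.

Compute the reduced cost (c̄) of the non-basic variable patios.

At the optimum: soil uses 115 of 115 (binding); mulch uses 115 of 123 (slack = 8); stone uses 147 of 147 (binding).
By complementary slackness, y = 0 for the non-binding constraint.
The binding rows give the dual system: 1·y_soil + 3·y_stone = 17.5 and 4·y_soil + 3·y_stone = 38.5.
Solving: y_soil = 7, y_stone = 3.5.
Reduced cost of patios: c₃ − yᵀa₃ = 25.5 − (7·3 + 3.5·3) = 25.5 − 31.5 = -6.

-6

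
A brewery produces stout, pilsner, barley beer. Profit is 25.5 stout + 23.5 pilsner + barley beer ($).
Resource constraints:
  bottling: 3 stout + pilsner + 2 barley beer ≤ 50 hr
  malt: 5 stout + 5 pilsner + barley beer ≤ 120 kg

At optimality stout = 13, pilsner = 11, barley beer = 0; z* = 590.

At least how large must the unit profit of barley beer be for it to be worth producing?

Check each constraint at x*: bottling 50/50 (tight); malt 120/120 (tight).
The binding rows give the dual system: 3·y_bottling + 5·y_malt = 25.5 and 1·y_bottling + 5·y_malt = 23.5.
This yields shadow prices y_bottling = 1, y_malt = 4.5.
barley beer enters the basis when its profit ≥ yᵀa₃ = 1·2 + 4.5·1 = 6.5.

6.5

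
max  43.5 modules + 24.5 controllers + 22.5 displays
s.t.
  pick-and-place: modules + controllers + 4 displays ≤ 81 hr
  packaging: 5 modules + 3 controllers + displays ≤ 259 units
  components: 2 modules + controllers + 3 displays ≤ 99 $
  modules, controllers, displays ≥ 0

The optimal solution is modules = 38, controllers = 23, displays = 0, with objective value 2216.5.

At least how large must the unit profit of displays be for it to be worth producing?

29.5

Check each constraint at x*: pick-and-place 61/81 (slack 20); packaging 259/259 (tight); components 99/99 (tight).
By complementary slackness, y = 0 for the non-binding constraint.
From A_Bᵀ y = c: 5·y_packaging + 2·y_components = 43.5; 3·y_packaging + 1·y_components = 24.5.
→ y_packaging = 5.5 and y_components = 8.
displays enters the basis when its profit ≥ yᵀa₃ = 5.5·1 + 8·3 = 29.5.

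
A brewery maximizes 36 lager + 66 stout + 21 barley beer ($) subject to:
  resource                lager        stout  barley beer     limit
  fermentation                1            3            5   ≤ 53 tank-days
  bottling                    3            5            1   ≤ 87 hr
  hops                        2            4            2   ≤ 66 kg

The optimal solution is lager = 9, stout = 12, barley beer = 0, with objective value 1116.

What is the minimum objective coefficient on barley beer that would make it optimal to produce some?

24

At the optimum: fermentation uses 45 of 53 (slack = 8); bottling uses 87 of 87 (binding); hops uses 66 of 66 (binding).
Slack constraints have shadow price 0 (complementary slackness).
The binding rows give the dual system: 3·y_bottling + 2·y_hops = 36 and 5·y_bottling + 4·y_hops = 66.
Solving: y_bottling = 6, y_hops = 9.
barley beer enters the basis when its profit ≥ yᵀa₃ = 6·1 + 9·2 = 24.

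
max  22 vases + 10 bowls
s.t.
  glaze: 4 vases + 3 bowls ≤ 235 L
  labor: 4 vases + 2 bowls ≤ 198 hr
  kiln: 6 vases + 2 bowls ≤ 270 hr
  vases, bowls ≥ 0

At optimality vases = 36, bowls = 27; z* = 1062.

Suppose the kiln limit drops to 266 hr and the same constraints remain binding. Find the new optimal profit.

1058

Binding: labor and kiln. Non-binding: glaze (10 unused).
Slack constraints have shadow price 0 (complementary slackness).
From A_Bᵀ y = c: 4·y_labor + 6·y_kiln = 22; 2·y_labor + 2·y_kiln = 10.
This yields shadow prices y_labor = 4, y_kiln = 1.
Δz = y_kiln·Δb = 1 × (-4) = -4, so new z* = 1062 − 4 = 1058.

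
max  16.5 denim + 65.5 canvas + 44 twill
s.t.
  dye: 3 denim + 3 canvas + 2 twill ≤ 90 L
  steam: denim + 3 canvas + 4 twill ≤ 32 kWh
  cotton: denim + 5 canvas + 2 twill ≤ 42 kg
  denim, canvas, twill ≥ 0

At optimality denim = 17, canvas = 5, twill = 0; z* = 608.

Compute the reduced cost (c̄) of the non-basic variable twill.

-6

At the optimum: dye uses 66 of 90 (slack = 24); steam uses 32 of 32 (binding); cotton uses 42 of 42 (binding).
Since dye is not tight, its dual is 0.
Dual feasibility on the basic columns requires 1·y_steam + 1·y_cotton = 16.5, 3·y_steam + 5·y_cotton = 65.5.
→ y_steam = 8.5 and y_cotton = 8.
Reduced cost of twill: c₃ − yᵀa₃ = 44 − (8.5·4 + 8·2) = 44 − 50 = -6.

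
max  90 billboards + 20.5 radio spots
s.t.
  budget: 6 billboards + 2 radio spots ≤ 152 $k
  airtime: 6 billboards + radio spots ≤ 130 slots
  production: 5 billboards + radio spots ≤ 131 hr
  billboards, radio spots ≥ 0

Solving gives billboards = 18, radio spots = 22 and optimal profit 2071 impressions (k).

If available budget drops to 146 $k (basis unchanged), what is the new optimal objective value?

2038

Binding: budget and airtime. Non-binding: production (19 unused).
By complementary slackness, y = 0 for the non-binding constraint.
The binding rows give the dual system: 6·y_budget + 6·y_airtime = 90 and 2·y_budget + 1·y_airtime = 20.5.
→ y_budget = 5.5 and y_airtime = 9.5.
Δz = y_budget·Δb = 5.5 × (-6) = -33, so new z* = 2071 − 33 = 2038.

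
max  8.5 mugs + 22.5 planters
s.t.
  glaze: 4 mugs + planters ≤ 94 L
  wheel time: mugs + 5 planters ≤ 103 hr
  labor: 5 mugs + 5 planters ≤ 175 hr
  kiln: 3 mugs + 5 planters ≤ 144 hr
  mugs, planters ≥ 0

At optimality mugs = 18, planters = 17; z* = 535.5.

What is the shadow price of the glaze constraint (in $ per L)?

0

Check each constraint at x*: glaze 89/94 (slack 5); wheel time 103/103 (tight); labor 175/175 (tight); kiln 139/144 (slack 5).
By complementary slackness, y = 0 for the non-binding constraints.
The binding rows give the dual system: 1·y_wheel time + 5·y_labor = 8.5 and 5·y_wheel time + 5·y_labor = 22.5.
This yields shadow prices y_wheel time = 3.5, y_labor = 1.
Shadow price of glaze = 0.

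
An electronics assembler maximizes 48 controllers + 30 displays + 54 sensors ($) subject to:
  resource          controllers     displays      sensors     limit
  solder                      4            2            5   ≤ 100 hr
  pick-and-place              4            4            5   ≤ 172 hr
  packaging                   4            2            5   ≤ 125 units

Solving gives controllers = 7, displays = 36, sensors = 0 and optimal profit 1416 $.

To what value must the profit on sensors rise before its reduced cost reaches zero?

At the optimum: solder uses 100 of 100 (binding); pick-and-place uses 172 of 172 (binding); packaging uses 100 of 125 (slack = 25).
By complementary slackness, y = 0 for the non-binding constraint.
Dual feasibility on the basic columns requires 4·y_solder + 4·y_pick-and-place = 48, 2·y_solder + 4·y_pick-and-place = 30.
This yields shadow prices y_solder = 9, y_pick-and-place = 3.
sensors enters the basis when its profit ≥ yᵀa₃ = 9·5 + 3·5 = 60.

60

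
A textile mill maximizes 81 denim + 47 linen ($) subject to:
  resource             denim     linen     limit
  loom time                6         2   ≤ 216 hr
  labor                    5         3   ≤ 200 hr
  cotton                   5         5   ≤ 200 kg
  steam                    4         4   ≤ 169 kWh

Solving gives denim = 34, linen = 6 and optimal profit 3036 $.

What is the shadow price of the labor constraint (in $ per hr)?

Binding: loom time and cotton. Non-binding: labor (12 unused), steam (9 unused).
Slack constraints have shadow price 0 (complementary slackness).
Dual feasibility on the basic columns requires 6·y_loom time + 5·y_cotton = 81, 2·y_loom time + 5·y_cotton = 47.
→ y_loom time = 8.5 and y_cotton = 6.
Shadow price of labor = 0.

0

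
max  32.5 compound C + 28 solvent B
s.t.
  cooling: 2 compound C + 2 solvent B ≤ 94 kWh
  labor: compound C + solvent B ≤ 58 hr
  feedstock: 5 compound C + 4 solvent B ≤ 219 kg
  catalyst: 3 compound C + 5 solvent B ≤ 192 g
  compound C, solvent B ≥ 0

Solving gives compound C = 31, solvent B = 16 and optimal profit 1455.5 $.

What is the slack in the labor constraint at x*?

11

labor used = 1·31 + 1·16 = 47; slack = 58 − 47 = 11.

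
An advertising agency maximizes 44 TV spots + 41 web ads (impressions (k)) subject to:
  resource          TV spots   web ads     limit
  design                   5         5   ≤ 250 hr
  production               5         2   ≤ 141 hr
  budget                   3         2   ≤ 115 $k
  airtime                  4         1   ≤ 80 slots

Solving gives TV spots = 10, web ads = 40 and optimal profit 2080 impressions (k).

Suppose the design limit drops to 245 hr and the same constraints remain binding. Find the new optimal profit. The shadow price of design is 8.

Δb = -5, so new z* = 2080 + (8)·(-5) = 2080 − 40 = 2040.

2040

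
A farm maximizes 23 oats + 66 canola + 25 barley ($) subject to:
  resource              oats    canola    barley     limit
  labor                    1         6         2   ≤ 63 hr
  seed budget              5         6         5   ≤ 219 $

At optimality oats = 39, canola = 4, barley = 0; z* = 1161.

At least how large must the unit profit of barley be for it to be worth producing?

At the optimum: labor uses 63 of 63 (binding); seed budget uses 219 of 219 (binding).
From A_Bᵀ y = c: 1·y_labor + 5·y_seed budget = 23; 6·y_labor + 6·y_seed budget = 66.
Solving: y_labor = 8, y_seed budget = 3.
barley enters the basis when its profit ≥ yᵀa₃ = 8·2 + 3·5 = 31.

31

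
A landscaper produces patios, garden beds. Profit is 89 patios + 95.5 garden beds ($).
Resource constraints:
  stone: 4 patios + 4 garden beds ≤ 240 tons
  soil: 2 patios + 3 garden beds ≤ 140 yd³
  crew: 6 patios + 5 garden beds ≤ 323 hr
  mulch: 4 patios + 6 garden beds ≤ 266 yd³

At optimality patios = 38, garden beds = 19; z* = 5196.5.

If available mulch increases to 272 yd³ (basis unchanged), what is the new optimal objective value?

5244.5

Check each constraint at x*: stone 228/240 (slack 12); soil 133/140 (slack 7); crew 323/323 (tight); mulch 266/266 (tight).
Slack constraints have shadow price 0 (complementary slackness).
From A_Bᵀ y = c: 6·y_crew + 4·y_mulch = 89; 5·y_crew + 6·y_mulch = 95.5.
Solving: y_crew = 9.5, y_mulch = 8.
Δz = y_mulch·Δb = 8 × (6) = 48, so new z* = 5196.5 + 48 = 5244.5.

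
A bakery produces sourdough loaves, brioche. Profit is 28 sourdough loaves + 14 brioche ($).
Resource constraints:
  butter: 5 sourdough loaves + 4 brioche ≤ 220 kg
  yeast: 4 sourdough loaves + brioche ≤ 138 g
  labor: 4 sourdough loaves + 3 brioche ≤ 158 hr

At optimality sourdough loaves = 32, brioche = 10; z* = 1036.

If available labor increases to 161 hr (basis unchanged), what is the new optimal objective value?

At the optimum: butter uses 200 of 220 (slack = 20); yeast uses 138 of 138 (binding); labor uses 158 of 158 (binding).
By complementary slackness, y = 0 for the non-binding constraint.
The binding rows give the dual system: 4·y_yeast + 4·y_labor = 28 and 1·y_yeast + 3·y_labor = 14.
→ y_yeast = 3.5 and y_labor = 3.5.
Δz = y_labor·Δb = 3.5 × (3) = 10.5, so new z* = 1036 + 10.5 = 1046.5.

1046.5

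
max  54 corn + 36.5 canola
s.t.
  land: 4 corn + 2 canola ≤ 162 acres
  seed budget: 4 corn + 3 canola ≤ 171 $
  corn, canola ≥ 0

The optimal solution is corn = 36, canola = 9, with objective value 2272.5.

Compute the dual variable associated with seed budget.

Both land and seed budget are binding at x*.
The binding rows give the dual system: 4·y_land + 4·y_seed budget = 54 and 2·y_land + 3·y_seed budget = 36.5.
→ y_land = 4 and y_seed budget = 9.5.
Shadow price of seed budget = 9.5.

9.5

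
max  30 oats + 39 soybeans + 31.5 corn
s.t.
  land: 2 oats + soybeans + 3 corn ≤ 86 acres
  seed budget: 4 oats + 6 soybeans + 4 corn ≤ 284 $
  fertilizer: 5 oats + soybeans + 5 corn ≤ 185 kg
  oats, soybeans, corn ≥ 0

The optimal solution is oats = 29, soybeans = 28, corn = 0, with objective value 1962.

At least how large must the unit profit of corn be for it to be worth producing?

33

At the optimum: land uses 86 of 86 (binding); seed budget uses 284 of 284 (binding); fertilizer uses 173 of 185 (slack = 12).
Since fertilizer is not tight, its dual is 0.
From A_Bᵀ y = c: 2·y_land + 4·y_seed budget = 30; 1·y_land + 6·y_seed budget = 39.
Solving: y_land = 3, y_seed budget = 6.
corn enters the basis when its profit ≥ yᵀa₃ = 3·3 + 6·4 = 33.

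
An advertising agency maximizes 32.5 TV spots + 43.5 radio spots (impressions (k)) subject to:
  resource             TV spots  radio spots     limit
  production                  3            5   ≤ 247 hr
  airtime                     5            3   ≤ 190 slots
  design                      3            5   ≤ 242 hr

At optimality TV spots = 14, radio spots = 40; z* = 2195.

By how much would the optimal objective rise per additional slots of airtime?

2

At the optimum: production uses 242 of 247 (slack = 5); airtime uses 190 of 190 (binding); design uses 242 of 242 (binding).
By complementary slackness, y = 0 for the non-binding constraint.
Dual feasibility on the basic columns requires 5·y_airtime + 3·y_design = 32.5, 3·y_airtime + 5·y_design = 43.5.
Solving: y_airtime = 2, y_design = 7.5.
Shadow price of airtime = 2.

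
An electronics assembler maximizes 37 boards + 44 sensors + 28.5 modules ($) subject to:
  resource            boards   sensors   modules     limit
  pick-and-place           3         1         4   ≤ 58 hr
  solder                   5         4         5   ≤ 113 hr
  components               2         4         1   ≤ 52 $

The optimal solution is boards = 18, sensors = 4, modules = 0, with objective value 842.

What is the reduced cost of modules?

Check each constraint at x*: pick-and-place 58/58 (tight); solder 106/113 (slack 7); components 52/52 (tight).
Since solder is not tight, its dual is 0.
The binding rows give the dual system: 3·y_pick-and-place + 2·y_components = 37 and 1·y_pick-and-place + 4·y_components = 44.
This yields shadow prices y_pick-and-place = 6, y_components = 9.5.
Reduced cost of modules: c₃ − yᵀa₃ = 28.5 − (6·4 + 9.5·1) = 28.5 − 33.5 = -5.

-5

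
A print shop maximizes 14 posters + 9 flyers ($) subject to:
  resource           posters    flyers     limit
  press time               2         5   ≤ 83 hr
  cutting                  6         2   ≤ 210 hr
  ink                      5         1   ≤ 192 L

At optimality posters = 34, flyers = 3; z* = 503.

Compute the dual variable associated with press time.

1

Binding: press time and cutting. Non-binding: ink (19 unused).
Since ink is not tight, its dual is 0.
From A_Bᵀ y = c: 2·y_press time + 6·y_cutting = 14; 5·y_press time + 2·y_cutting = 9.
→ y_press time = 1 and y_cutting = 2.
Shadow price of press time = 1.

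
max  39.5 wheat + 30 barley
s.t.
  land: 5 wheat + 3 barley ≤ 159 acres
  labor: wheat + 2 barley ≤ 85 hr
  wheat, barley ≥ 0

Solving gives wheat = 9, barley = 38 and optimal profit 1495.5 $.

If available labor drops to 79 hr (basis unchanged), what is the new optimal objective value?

1468.5

Both land and labor are binding at x*.
From A_Bᵀ y = c: 5·y_land + 1·y_labor = 39.5; 3·y_land + 2·y_labor = 30.
This yields shadow prices y_land = 7, y_labor = 4.5.
Δz = y_labor·Δb = 4.5 × (-6) = -27, so new z* = 1495.5 − 27 = 1468.5.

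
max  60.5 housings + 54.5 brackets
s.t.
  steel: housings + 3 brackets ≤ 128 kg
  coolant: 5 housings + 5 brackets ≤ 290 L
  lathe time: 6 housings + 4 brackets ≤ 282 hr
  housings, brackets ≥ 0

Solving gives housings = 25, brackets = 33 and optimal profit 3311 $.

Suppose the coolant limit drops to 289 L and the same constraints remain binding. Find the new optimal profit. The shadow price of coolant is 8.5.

3302.5

Δb = -1, so new z* = 3311 + (8.5)·(-1) = 3311 − 8.5 = 3302.5.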